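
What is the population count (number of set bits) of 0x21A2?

0x21A2 = 10000110100010
Count the 1s: 1 + 1 + 1 + 1 + 1 = 5

5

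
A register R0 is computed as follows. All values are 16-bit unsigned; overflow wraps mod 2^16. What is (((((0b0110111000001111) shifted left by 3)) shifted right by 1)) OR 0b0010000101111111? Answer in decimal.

0b0110111000001111 = 0110111000001111
→ shifted left by 3 (mod 2^16) → 0111000001111000 = 28792
→ shifted right by 1 → 0011100000111100 = 14396
0b0010000101111111 = 0010000101111111
→ OR → 0011100101111111 = 14719

14719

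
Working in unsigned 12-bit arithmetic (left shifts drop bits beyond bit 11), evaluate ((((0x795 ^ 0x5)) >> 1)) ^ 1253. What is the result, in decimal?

0x795 = 011110010101
0x5 = 000000000101
→ ^ → 011110010000 = 1936
→ >> 1 → 001111001000 = 968
1253 = 010011100101
→ ^ → 011100101101 = 1837

1837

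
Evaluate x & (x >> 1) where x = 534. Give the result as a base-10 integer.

2

x = 1000010110 = 534
x>>1 = 0100001011
AND  = 0000000010 = 2
(x & (x >> 1) has a 1 wherever x has two consecutive 1 bits.)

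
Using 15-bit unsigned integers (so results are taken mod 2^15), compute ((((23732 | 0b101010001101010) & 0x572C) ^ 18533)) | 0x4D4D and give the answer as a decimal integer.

23732 = 101110010110100
0b101010001101010 = 101010001101010
→ | → 101110011111110 = 23806
0x572C = 101011100101100
→ & → 101010000101100 = 21548
18533 = 100100001100101
→ ^ → 001110001001001 = 7241
0x4D4D = 100110101001101
→ | → 101110101001101 = 23885

23885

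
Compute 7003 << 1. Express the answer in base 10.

14006

7003 = 01101101011011
shift left by 1 → 11011010110110 = 14006
(equivalently, 7003 × 2^1 = 7003 × 2)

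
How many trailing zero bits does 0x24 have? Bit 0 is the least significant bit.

2

0x24 = 100100
Trailing zeros: 2, so the lowest set bit is bit 2 (value 4).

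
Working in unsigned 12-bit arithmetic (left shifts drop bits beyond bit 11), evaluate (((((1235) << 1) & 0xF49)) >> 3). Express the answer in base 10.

1235 = 010011010011
→ << 1 (mod 2^12) → 100110100110 = 2470
0xF49 = 111101001001
→ & → 100100000000 = 2304
→ >> 3 → 000100100000 = 288

288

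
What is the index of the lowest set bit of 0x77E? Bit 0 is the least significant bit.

0x77E = 11101111110
Trailing zeros: 1, so the lowest set bit is bit 1 (value 2).

1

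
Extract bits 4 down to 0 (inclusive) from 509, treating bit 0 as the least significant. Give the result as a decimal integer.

29

v = 00111111101
Shift right by 0: 00111111101
Mask low 5 bits: 11101 = 29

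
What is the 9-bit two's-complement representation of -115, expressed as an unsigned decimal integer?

397

115 in 9 bits: 001110011
Invert: 110001100
Add 1:  110001101 = 397
(Check: 2^9 - 115 = 512 - 115 = 397.)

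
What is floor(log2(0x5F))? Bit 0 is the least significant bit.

6

0x5F = 1011111
The topmost 1 is at position 6 (since 2^6 = 64 ≤ 95 < 128).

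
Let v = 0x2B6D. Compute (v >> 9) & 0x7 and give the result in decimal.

5

v = 010101101101101
Shift right by 9: 010101
Mask low 3 bits: 101 = 5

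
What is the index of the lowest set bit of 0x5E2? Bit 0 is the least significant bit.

1

0x5E2 = 10111100010
Trailing zeros: 1, so the lowest set bit is bit 1 (value 2).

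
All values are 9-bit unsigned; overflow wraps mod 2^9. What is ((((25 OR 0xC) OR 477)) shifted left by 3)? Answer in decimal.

25 = 000011001
0xC = 000001100
→ OR → 000011101 = 29
477 = 111011101
→ OR → 111011101 = 477
→ shifted left by 3 (mod 2^9) → 011101000 = 232

232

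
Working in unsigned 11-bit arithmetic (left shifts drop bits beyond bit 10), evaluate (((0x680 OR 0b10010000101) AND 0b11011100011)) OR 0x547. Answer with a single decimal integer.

0x680 = 11010000000
0b10010000101 = 10010000101
→ OR → 11010000101 = 1669
0b11011100011 = 11011100011
→ AND → 11010000001 = 1665
0x547 = 10101000111
→ OR → 11111000111 = 1991

1991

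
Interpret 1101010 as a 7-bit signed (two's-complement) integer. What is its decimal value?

-22

pattern = 1101010 (MSB is 1 ⇒ negative)
Invert: 0010101, add 1 → 0010110 = 22, so the value is -22.
(Equivalently: 106 - 2^7 = 106 - 128 = -22.)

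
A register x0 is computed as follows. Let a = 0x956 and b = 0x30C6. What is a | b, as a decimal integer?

0x956 = 00100101010110
0x30C6 = 11000011000110
 OR → 11100111010110 = 14806

14806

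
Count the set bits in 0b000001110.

3

n = 1110
Count the 1s: 1 + 1 + 1 = 3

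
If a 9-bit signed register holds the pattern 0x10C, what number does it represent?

-244

pattern = 100001100 (MSB is 1 ⇒ negative)
Invert: 011110011, add 1 → 011110100 = 244, so the value is -244.
(Equivalently: 268 - 2^9 = 268 - 512 = -244.)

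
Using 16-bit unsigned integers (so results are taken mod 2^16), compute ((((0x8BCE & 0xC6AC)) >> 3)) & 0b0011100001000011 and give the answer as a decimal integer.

0x8BCE = 1000101111001110
0xC6AC = 1100011010101100
→ & → 1000001010001100 = 33420
→ >> 3 → 0001000001010001 = 4177
0b0011100001000011 = 0011100001000011
→ & → 0001000001000001 = 4161

4161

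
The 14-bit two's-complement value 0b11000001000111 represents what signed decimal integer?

-4025

pattern = 11000001000111 (MSB is 1 ⇒ negative)
Invert: 00111110111000, add 1 → 00111110111001 = 4025, so the value is -4025.
(Equivalently: 12359 - 2^14 = 12359 - 16384 = -4025.)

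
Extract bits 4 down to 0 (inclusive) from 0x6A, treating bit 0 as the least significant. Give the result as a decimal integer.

v = 001101010
Shift right by 0: 001101010
Mask low 5 bits: 01010 = 10

10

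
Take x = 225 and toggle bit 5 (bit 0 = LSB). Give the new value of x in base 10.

193

x = 0011100001
bit 5 is currently 1; toggle it via x ^ (1 << 5) = x ^ 32
→ 0011000001 = 193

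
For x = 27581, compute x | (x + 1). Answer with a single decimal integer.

27583

x = 110101110111101 = 27581
x + 1 = 110101110111110
OR    = 110101110111111 = 27583
(x | (x + 1) sets the lowest cleared bit.)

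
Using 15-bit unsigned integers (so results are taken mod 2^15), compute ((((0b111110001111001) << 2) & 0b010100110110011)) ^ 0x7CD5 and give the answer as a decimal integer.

0b111110001111001 = 111110001111001
→ << 2 (mod 2^15) → 111000111100100 = 29156
0b010100110110011 = 010100110110011
→ & → 010000110100000 = 8608
0x7CD5 = 111110011010101
→ ^ → 101110101110101 = 23925

23925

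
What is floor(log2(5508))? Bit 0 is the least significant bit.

12

5508 = 1010110000100
The topmost 1 is at position 12 (since 2^12 = 4096 ≤ 5508 < 8192).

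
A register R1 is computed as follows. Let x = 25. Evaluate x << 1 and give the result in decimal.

25 = 011001
shift left by 1 → 110010 = 50
(equivalently, 25 × 2^1 = 25 × 2)

50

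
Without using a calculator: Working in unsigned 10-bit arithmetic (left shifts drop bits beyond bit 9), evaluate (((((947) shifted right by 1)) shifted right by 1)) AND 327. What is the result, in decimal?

947 = 1110110011
→ shifted right by 1 → 0111011001 = 473
→ shifted right by 1 → 0011101100 = 236
327 = 0101000111
→ AND → 0001000100 = 68

68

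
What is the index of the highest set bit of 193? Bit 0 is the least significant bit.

7

193 = 11000001
The topmost 1 is at position 7 (since 2^7 = 128 ≤ 193 < 256).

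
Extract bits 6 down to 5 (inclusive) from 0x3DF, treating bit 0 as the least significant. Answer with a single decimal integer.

v = 0001111011111
Shift right by 5: 00011110
Mask low 2 bits: 10 = 2

2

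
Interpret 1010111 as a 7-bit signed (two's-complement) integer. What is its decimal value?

pattern = 1010111 (MSB is 1 ⇒ negative)
Invert: 0101000, add 1 → 0101001 = 41, so the value is -41.
(Equivalently: 87 - 2^7 = 87 - 128 = -41.)

-41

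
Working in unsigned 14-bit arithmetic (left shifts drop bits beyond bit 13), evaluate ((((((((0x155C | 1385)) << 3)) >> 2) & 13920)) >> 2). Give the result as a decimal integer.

152

0x155C = 01010101011100
1385 = 00010101101001
→ | → 01010101111101 = 5501
→ << 3 (mod 2^14) → 10101111101000 = 11240
→ >> 2 → 00101011111010 = 2810
13920 = 11011001100000
→ & → 00001001100000 = 608
→ >> 2 → 00000010011000 = 152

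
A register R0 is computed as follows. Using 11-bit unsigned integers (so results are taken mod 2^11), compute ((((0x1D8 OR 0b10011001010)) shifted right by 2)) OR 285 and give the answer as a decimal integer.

383

0x1D8 = 00111011000
0b10011001010 = 10011001010
→ OR → 10111011010 = 1498
→ shifted right by 2 → 00101110110 = 374
285 = 00100011101
→ OR → 00101111111 = 383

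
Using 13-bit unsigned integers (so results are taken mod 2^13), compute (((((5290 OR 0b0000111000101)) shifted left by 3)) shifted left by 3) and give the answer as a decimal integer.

5290 = 1010010101010
0b0000111000101 = 0000111000101
→ OR → 1010111101111 = 5615
→ shifted left by 3 (mod 2^13) → 0111101111000 = 3960
→ shifted left by 3 (mod 2^13) → 1101111000000 = 7104

7104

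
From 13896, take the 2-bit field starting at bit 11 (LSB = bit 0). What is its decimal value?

v = 0011011001001000
Shift right by 11: 00110
Mask low 2 bits: 10 = 2

2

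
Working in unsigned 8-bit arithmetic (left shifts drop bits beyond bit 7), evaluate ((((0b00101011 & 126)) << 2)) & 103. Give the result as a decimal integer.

0b00101011 = 00101011
126 = 01111110
→ & → 00101010 = 42
→ << 2 (mod 2^8) → 10101000 = 168
103 = 01100111
→ & → 00100000 = 32

32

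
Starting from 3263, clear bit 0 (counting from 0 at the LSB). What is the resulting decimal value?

x = 0110010111111
bit 0 is currently 1; clear it via x & ~(1 << 0) = x & ~1
→ 0110010111110 = 3262

3262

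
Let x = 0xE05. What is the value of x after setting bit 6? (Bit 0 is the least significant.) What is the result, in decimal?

x = 111000000101
bit 6 is currently 0; set it via x | (1 << 6) = x | 64
→ 111001000101 = 3653

3653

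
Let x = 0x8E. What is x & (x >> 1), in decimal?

6

x = 10001110 = 142
x>>1 = 01000111
AND  = 00000110 = 6
(x & (x >> 1) has a 1 wherever x has two consecutive 1 bits.)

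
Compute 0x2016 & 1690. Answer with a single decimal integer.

0x2016 = 10000000010110
1690 = 00011010011010
AND → 00000000010010 = 18

18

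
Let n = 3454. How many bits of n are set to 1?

3454 = 110101111110
Count the 1s: 1 + 1 + 1 + 1 + 1 + 1 + 1 + 1 + 1 = 9

9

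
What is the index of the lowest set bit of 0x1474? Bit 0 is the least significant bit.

0x1474 = 1010001110100
Trailing zeros: 2, so the lowest set bit is bit 2 (value 4).

2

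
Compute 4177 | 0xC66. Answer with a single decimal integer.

4177 = 1000001010001
0xC66 = 0110001100110
 OR → 1110001110111 = 7287

7287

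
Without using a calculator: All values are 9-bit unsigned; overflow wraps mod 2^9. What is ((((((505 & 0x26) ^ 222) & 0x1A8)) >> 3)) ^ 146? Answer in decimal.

505 = 111111001
0x26 = 000100110
→ & → 000100000 = 32
222 = 011011110
→ ^ → 011111110 = 254
0x1A8 = 110101000
→ & → 010101000 = 168
→ >> 3 → 000010101 = 21
146 = 010010010
→ ^ → 010000111 = 135

135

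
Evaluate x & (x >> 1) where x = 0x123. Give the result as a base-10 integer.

x = 100100011 = 291
x>>1 = 010010001
AND  = 000000001 = 1
(x & (x >> 1) has a 1 wherever x has two consecutive 1 bits.)

1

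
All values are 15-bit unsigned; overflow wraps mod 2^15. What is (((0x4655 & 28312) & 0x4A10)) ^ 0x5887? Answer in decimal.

0x4655 = 100011001010101
28312 = 110111010011000
→ & → 100011000010000 = 17936
0x4A10 = 100101000010000
→ & → 100001000010000 = 16912
0x5887 = 101100010000111
→ ^ → 001101010010111 = 6807

6807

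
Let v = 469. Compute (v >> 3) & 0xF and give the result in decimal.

v = 111010101
Shift right by 3: 111010
Mask low 4 bits: 1010 = 10

10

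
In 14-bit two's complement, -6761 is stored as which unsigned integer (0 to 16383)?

6761 in 14 bits: 01101001101001
Invert: 10010110010110
Add 1:  10010110010111 = 9623
(Check: 2^14 - 6761 = 16384 - 6761 = 9623.)

9623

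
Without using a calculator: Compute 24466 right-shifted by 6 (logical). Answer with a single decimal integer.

24466 = 101111110010010
shift right by 6 → 000000101111110 = 382
(equivalently, floor(24466 / 64))

382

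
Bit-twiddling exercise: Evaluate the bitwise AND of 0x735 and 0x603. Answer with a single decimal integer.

0x735 = 11100110101
0x603 = 11000000011
AND → 11000000001 = 1537

1537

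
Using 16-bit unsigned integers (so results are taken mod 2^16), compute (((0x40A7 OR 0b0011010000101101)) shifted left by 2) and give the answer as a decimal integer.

0x40A7 = 0100000010100111
0b0011010000101101 = 0011010000101101
→ OR → 0111010010101111 = 29871
→ shifted left by 2 (mod 2^16) → 1101001010111100 = 53948

53948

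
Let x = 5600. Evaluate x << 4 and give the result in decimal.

89600

5600 = 00001010111100000
shift left by 4 → 10101111000000000 = 89600
(equivalently, 5600 × 2^4 = 5600 × 16)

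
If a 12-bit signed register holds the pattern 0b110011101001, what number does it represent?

-791

pattern = 110011101001 (MSB is 1 ⇒ negative)
Invert: 001100010110, add 1 → 001100010111 = 791, so the value is -791.
(Equivalently: 3305 - 2^12 = 3305 - 4096 = -791.)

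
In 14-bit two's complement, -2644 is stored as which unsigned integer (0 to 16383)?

2644 in 14 bits: 00101001010100
Invert: 11010110101011
Add 1:  11010110101100 = 13740
(Check: 2^14 - 2644 = 16384 - 2644 = 13740.)

13740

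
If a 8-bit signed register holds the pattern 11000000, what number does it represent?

-64

pattern = 11000000 (MSB is 1 ⇒ negative)
Invert: 00111111, add 1 → 01000000 = 64, so the value is -64.
(Equivalently: 192 - 2^8 = 192 - 256 = -64.)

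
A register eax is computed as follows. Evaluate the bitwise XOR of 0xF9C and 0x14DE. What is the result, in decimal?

6978

0xF9C = 0111110011100
0x14DE = 1010011011110
XOR → 1101101000010 = 6978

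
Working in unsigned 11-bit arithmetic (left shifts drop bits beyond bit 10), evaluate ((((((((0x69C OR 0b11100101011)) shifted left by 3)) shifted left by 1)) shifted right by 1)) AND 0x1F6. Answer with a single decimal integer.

0x69C = 11010011100
0b11100101011 = 11100101011
→ OR → 11110111111 = 1983
→ shifted left by 3 (mod 2^11) → 10111111000 = 1528
→ shifted left by 1 (mod 2^11) → 01111110000 = 1008
→ shifted right by 1 → 00111111000 = 504
0x1F6 = 00111110110
→ AND → 00111110000 = 496

496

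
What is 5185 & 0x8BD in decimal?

5185 = 1010001000001
0x8BD = 0100010111101
AND → 0000000000001 = 1

1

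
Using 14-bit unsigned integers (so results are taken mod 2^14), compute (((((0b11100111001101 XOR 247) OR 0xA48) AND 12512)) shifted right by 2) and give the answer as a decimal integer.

0b11100111001101 = 11100111001101
247 = 00000011110111
→ XOR → 11100100111010 = 14650
0xA48 = 00101001001000
→ OR → 11101101111010 = 15226
12512 = 11000011100000
→ AND → 11000001100000 = 12384
→ shifted right by 2 → 00110000011000 = 3096

3096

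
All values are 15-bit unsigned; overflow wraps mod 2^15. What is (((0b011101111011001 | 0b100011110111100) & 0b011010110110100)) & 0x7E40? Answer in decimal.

13312

0b011101111011001 = 011101111011001
0b100011110111100 = 100011110111100
→ | → 111111111111101 = 32765
0b011010110110100 = 011010110110100
→ & → 011010110110100 = 13748
0x7E40 = 111111001000000
→ & → 011010000000000 = 13312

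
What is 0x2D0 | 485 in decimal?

0x2D0 = 1011010000
485 = 0111100101
 OR → 1111110101 = 1013

1013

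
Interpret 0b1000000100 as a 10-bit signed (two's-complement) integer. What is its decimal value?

-508

pattern = 1000000100 (MSB is 1 ⇒ negative)
Invert: 0111111011, add 1 → 0111111100 = 508, so the value is -508.
(Equivalently: 516 - 2^10 = 516 - 1024 = -508.)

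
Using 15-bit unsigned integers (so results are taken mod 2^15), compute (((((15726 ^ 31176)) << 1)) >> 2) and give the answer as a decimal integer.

15726 = 011110101101110
31176 = 111100111001000
→ ^ → 100010010100110 = 17574
→ << 1 (mod 2^15) → 000100101001100 = 2380
→ >> 2 → 000001001010011 = 595

595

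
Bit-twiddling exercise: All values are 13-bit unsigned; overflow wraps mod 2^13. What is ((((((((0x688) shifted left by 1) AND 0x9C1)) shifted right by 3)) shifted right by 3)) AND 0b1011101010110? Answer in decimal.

0x688 = 0011010001000
→ shifted left by 1 (mod 2^13) → 0110100010000 = 3344
0x9C1 = 0100111000001
→ AND → 0100100000000 = 2304
→ shifted right by 3 → 0000100100000 = 288
→ shifted right by 3 → 0000000100100 = 36
0b1011101010110 = 1011101010110
→ AND → 0000000000100 = 4

4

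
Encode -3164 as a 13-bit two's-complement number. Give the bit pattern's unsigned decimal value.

3164 in 13 bits: 0110001011100
Invert: 1001110100011
Add 1:  1001110100100 = 5028
(Check: 2^13 - 3164 = 8192 - 3164 = 5028.)

5028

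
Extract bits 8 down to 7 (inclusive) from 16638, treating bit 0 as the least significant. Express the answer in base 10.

v = 100000011111110
Shift right by 7: 10000001
Mask low 2 bits: 01 = 1

1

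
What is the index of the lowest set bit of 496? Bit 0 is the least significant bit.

4

496 = 111110000
Trailing zeros: 4, so the lowest set bit is bit 4 (value 16).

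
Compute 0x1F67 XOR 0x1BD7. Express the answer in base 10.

0x1F67 = 1111101100111
0x1BD7 = 1101111010111
XOR → 0010010110000 = 1200

1200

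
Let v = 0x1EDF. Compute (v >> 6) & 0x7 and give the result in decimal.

v = 1111011011111
Shift right by 6: 1111011
Mask low 3 bits: 011 = 3

3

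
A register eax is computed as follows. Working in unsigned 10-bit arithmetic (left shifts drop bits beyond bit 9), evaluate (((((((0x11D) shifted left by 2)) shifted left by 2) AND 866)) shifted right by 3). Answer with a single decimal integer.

40

0x11D = 0100011101
→ shifted left by 2 (mod 2^10) → 0001110100 = 116
→ shifted left by 2 (mod 2^10) → 0111010000 = 464
866 = 1101100010
→ AND → 0101000000 = 320
→ shifted right by 3 → 0000101000 = 40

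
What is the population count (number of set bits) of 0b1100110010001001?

7

n = 1100110010001001
Count the 1s: 1 + 1 + 1 + 1 + 1 + 1 + 1 = 7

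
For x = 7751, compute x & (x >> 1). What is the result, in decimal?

3587

x = 1111001000111 = 7751
x>>1 = 0111100100011
AND  = 0111000000011 = 3587
(x & (x >> 1) has a 1 wherever x has two consecutive 1 bits.)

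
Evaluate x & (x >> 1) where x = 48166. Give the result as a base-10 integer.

7170

x = 1011110000100110 = 48166
x>>1 = 0101111000010011
AND  = 0001110000000010 = 7170
(x & (x >> 1) has a 1 wherever x has two consecutive 1 bits.)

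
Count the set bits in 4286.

4286 = 1000010111110
Count the 1s: 1 + 1 + 1 + 1 + 1 + 1 + 1 = 7

7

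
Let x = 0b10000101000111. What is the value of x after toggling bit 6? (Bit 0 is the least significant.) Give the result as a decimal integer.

x = 10000101000111
bit 6 is currently 1; toggle it via x ^ (1 << 6) = x ^ 64
→ 10000100000111 = 8455

8455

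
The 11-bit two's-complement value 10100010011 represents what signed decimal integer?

-749

pattern = 10100010011 (MSB is 1 ⇒ negative)
Invert: 01011101100, add 1 → 01011101101 = 749, so the value is -749.
(Equivalently: 1299 - 2^11 = 1299 - 2048 = -749.)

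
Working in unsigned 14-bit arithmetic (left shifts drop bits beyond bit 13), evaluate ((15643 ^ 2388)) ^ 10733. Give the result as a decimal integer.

7586

15643 = 11110100011011
2388 = 00100101010100
→ ^ → 11010001001111 = 13391
10733 = 10100111101101
→ ^ → 01110110100010 = 7586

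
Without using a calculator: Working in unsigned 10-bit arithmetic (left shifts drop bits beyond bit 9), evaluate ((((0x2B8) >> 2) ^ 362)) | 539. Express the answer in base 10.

0x2B8 = 1010111000
→ >> 2 → 0010101110 = 174
362 = 0101101010
→ ^ → 0111000100 = 452
539 = 1000011011
→ | → 1111011111 = 991

991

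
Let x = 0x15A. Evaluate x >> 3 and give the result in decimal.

43

0x15A = 101011010
shift right by 3 → 000101011 = 43
(equivalently, floor(346 / 8))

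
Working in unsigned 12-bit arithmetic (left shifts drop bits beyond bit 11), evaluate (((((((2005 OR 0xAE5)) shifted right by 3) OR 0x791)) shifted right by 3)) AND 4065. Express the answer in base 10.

225

2005 = 011111010101
0xAE5 = 101011100101
→ OR → 111111110101 = 4085
→ shifted right by 3 → 000111111110 = 510
0x791 = 011110010001
→ OR → 011111111111 = 2047
→ shifted right by 3 → 000011111111 = 255
4065 = 111111100001
→ AND → 000011100001 = 225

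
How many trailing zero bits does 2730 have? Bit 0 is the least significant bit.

2730 = 101010101010
Trailing zeros: 1, so the lowest set bit is bit 1 (value 2).

1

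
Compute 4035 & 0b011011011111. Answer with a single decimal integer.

1731

4035 = 111111000011
b = 011011011111
AND → 011011000011 = 1731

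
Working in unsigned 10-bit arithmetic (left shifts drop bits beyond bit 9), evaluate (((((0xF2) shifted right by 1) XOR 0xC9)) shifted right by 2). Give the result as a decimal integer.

44

0xF2 = 0011110010
→ shifted right by 1 → 0001111001 = 121
0xC9 = 0011001001
→ XOR → 0010110000 = 176
→ shifted right by 2 → 0000101100 = 44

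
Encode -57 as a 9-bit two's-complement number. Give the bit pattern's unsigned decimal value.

57 in 9 bits: 000111001
Invert: 111000110
Add 1:  111000111 = 455
(Check: 2^9 - 57 = 512 - 57 = 455.)

455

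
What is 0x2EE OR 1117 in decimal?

1791

0x2EE = 01011101110
1117 = 10001011101
 OR → 11011111111 = 1791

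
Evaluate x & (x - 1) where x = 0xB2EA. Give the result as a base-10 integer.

x = 1011001011101010 = 45802
x - 1 = 1011001011101001
AND   = 1011001011101000 = 45800
(x & (x - 1) clears the lowest set bit of x.)

45800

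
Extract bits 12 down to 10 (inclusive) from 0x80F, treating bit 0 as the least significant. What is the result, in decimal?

v = 0100000001111
Shift right by 10: 010
Mask low 3 bits: 010 = 2

2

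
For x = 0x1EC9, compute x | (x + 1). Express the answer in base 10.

7883

x = 1111011001001 = 7881
x + 1 = 1111011001010
OR    = 1111011001011 = 7883
(x | (x + 1) sets the lowest cleared bit.)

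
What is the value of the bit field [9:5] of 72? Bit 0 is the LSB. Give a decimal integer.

2

v = 0001001000
Shift right by 5: 00010
Mask low 5 bits: 00010 = 2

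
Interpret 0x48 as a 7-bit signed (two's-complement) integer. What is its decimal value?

-56

pattern = 1001000 (MSB is 1 ⇒ negative)
Invert: 0110111, add 1 → 0111000 = 56, so the value is -56.
(Equivalently: 72 - 2^7 = 72 - 128 = -56.)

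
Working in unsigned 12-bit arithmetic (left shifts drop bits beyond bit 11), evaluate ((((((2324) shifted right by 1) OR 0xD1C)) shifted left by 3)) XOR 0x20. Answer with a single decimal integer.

3280

2324 = 100100010100
→ shifted right by 1 → 010010001010 = 1162
0xD1C = 110100011100
→ OR → 110110011110 = 3486
→ shifted left by 3 (mod 2^12) → 110011110000 = 3312
0x20 = 000000100000
→ XOR → 110011010000 = 3280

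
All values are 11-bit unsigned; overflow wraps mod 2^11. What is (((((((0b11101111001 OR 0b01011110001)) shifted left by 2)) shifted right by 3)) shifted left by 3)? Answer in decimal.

0b11101111001 = 11101111001
0b01011110001 = 01011110001
→ OR → 11111111001 = 2041
→ shifted left by 2 (mod 2^11) → 11111100100 = 2020
→ shifted right by 3 → 00011111100 = 252
→ shifted left by 3 (mod 2^11) → 11111100000 = 2016

2016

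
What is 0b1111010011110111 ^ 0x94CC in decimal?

a = 1111010011110111
0x94CC = 1001010011001100
XOR → 0110000000111011 = 24635

24635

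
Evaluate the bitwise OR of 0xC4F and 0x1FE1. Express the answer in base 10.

0xC4F = 0110001001111
0x1FE1 = 1111111100001
 OR → 1111111101111 = 8175

8175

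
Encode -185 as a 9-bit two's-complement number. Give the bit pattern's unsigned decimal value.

185 in 9 bits: 010111001
Invert: 101000110
Add 1:  101000111 = 327
(Check: 2^9 - 185 = 512 - 185 = 327.)

327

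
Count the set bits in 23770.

9

23770 = 101110011011010
Count the 1s: 1 + 1 + 1 + 1 + 1 + 1 + 1 + 1 + 1 = 9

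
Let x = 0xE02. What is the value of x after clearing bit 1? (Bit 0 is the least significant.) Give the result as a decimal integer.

3584

x = 111000000010
bit 1 is currently 1; clear it via x & ~(1 << 1) = x & ~2
→ 111000000000 = 3584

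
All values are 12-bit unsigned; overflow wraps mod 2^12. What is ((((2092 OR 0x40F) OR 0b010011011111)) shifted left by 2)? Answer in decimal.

1020

2092 = 100000101100
0x40F = 010000001111
→ OR → 110000101111 = 3119
0b010011011111 = 010011011111
→ OR → 110011111111 = 3327
→ shifted left by 2 (mod 2^12) → 001111111100 = 1020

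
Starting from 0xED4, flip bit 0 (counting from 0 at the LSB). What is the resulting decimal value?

x = 00111011010100
bit 0 is currently 0; toggle it via x ^ (1 << 0) = x ^ 1
→ 00111011010101 = 3797

3797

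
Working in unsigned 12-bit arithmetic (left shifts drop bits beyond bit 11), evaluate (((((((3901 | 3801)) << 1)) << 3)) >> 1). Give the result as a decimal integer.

3901 = 111100111101
3801 = 111011011001
→ | → 111111111101 = 4093
→ << 1 (mod 2^12) → 111111111010 = 4090
→ << 3 (mod 2^12) → 111111010000 = 4048
→ >> 1 → 011111101000 = 2024

2024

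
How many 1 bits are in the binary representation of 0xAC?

4

0xAC = 10101100
Count the 1s: 1 + 1 + 1 + 1 = 4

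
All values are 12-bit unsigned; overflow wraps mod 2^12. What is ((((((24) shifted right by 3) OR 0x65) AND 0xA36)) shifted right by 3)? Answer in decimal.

4

24 = 000000011000
→ shifted right by 3 → 000000000011 = 3
0x65 = 000001100101
→ OR → 000001100111 = 103
0xA36 = 101000110110
→ AND → 000000100110 = 38
→ shifted right by 3 → 000000000100 = 4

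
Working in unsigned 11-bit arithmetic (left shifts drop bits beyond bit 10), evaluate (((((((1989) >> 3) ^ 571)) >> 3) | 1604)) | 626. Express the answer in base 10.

1662

1989 = 11111000101
→ >> 3 → 00011111000 = 248
571 = 01000111011
→ ^ → 01011000011 = 707
→ >> 3 → 00001011000 = 88
1604 = 11001000100
→ | → 11001011100 = 1628
626 = 01001110010
→ | → 11001111110 = 1662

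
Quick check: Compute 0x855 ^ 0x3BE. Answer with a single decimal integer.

3051

0x855 = 100001010101
0x3BE = 001110111110
XOR → 101111101011 = 3051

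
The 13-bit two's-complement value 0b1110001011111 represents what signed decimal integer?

pattern = 1110001011111 (MSB is 1 ⇒ negative)
Invert: 0001110100000, add 1 → 0001110100001 = 929, so the value is -929.
(Equivalently: 7263 - 2^13 = 7263 - 8192 = -929.)

-929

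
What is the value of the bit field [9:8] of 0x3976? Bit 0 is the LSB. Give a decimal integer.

v = 11100101110110
Shift right by 8: 111001
Mask low 2 bits: 01 = 1

1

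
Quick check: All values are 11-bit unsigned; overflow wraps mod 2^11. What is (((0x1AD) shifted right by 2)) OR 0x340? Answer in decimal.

0x1AD = 00110101101
→ shifted right by 2 → 00001101011 = 107
0x340 = 01101000000
→ OR → 01101101011 = 875

875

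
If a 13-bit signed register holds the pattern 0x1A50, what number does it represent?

pattern = 1101001010000 (MSB is 1 ⇒ negative)
Invert: 0010110101111, add 1 → 0010110110000 = 1456, so the value is -1456.
(Equivalently: 6736 - 2^13 = 6736 - 8192 = -1456.)

-1456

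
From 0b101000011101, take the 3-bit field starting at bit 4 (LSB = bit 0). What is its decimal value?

v = 101000011101
Shift right by 4: 10100001
Mask low 3 bits: 001 = 1

1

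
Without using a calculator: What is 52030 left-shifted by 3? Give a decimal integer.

52030 = 0001100101100111110
shift left by 3 → 1100101100111110000 = 416240
(equivalently, 52030 × 2^3 = 52030 × 8)

416240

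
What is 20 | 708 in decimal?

20 = 0000010100
708 = 1011000100
 OR → 1011010100 = 724

724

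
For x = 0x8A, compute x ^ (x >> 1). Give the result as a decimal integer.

207

x = 10001010 = 138
x>>1 = 01000101
XOR  = 11001111 = 207
(x ^ (x >> 1) gives the standard binary-reflected Gray code of x.)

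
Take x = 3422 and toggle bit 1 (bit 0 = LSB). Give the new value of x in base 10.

3420

x = 110101011110
bit 1 is currently 1; toggle it via x ^ (1 << 1) = x ^ 2
→ 110101011100 = 3420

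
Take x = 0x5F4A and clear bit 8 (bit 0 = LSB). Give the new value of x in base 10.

x = 0101111101001010
bit 8 is currently 1; clear it via x & ~(1 << 8) = x & ~256
→ 0101111001001010 = 24138

24138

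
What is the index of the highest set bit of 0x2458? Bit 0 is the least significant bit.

0x2458 = 10010001011000
The topmost 1 is at position 13 (since 2^13 = 8192 ≤ 9304 < 16384).

13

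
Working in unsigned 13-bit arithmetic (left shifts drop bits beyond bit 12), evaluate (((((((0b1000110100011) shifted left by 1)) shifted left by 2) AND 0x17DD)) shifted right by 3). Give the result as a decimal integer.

163

0b1000110100011 = 1000110100011
→ shifted left by 1 (mod 2^13) → 0001101000110 = 838
→ shifted left by 2 (mod 2^13) → 0110100011000 = 3352
0x17DD = 1011111011101
→ AND → 0010100011000 = 1304
→ shifted right by 3 → 0000010100011 = 163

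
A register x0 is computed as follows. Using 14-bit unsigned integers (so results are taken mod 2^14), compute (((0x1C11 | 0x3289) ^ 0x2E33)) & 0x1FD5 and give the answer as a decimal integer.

4224

0x1C11 = 01110000010001
0x3289 = 11001010001001
→ | → 11111010011001 = 16025
0x2E33 = 10111000110011
→ ^ → 01000010101010 = 4266
0x1FD5 = 01111111010101
→ & → 01000010000000 = 4224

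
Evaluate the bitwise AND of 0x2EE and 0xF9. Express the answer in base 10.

0x2EE = 1011101110
0xF9 = 0011111001
AND → 0011101000 = 232

232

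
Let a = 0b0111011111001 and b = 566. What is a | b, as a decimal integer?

3839

a = 111011111001
566 = 001000110110
 OR → 111011111111 = 3839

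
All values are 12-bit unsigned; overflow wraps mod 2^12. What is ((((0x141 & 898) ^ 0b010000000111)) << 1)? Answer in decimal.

0x141 = 000101000001
898 = 001110000010
→ & → 000100000000 = 256
0b010000000111 = 010000000111
→ ^ → 010100000111 = 1287
→ << 1 (mod 2^12) → 101000001110 = 2574

2574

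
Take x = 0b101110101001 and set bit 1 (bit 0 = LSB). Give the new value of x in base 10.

x = 101110101001
bit 1 is currently 0; set it via x | (1 << 1) = x | 2
→ 101110101011 = 2987

2987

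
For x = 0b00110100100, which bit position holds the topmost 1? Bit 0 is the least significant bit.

0b00110100100 = 110100100
The topmost 1 is at position 8 (since 2^8 = 256 ≤ 420 < 512).

8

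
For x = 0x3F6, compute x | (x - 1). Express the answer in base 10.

1015

x = 1111110110 = 1014
x - 1 = 1111110101
OR    = 1111110111 = 1015
(x | (x - 1) sets all bits below the lowest set bit.)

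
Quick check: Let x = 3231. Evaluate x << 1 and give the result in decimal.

3231 = 0110010011111
shift left by 1 → 1100100111110 = 6462
(equivalently, 3231 × 2^1 = 3231 × 2)

6462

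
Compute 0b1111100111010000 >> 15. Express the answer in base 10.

1

x = 1111100111010000
shift right by 15 → 0000000000000001 = 1
(equivalently, floor(63952 / 32768))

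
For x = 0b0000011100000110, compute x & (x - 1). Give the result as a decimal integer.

1796

x = 11100000110 = 1798
x - 1 = 11100000101
AND   = 11100000100 = 1796
(x & (x - 1) clears the lowest set bit of x.)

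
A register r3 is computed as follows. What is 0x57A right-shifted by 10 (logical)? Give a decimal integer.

0x57A = 10101111010
shift right by 10 → 00000000001 = 1
(equivalently, floor(1402 / 1024))

1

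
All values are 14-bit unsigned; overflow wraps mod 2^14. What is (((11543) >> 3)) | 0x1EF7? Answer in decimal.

8183

11543 = 10110100010111
→ >> 3 → 00010110100010 = 1442
0x1EF7 = 01111011110111
→ | → 01111111110111 = 8183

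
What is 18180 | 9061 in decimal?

18180 = 100011100000100
9061 = 010001101100101
 OR → 110011101100101 = 26469

26469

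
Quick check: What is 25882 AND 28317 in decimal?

25624

25882 = 110010100011010
28317 = 110111010011101
AND → 110010000011000 = 25624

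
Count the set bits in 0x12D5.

7

0x12D5 = 1001011010101
Count the 1s: 1 + 1 + 1 + 1 + 1 + 1 + 1 = 7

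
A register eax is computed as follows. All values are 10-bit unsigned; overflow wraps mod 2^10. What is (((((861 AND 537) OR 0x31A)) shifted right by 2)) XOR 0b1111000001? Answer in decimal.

775

861 = 1101011101
537 = 1000011001
→ AND → 1000011001 = 537
0x31A = 1100011010
→ OR → 1100011011 = 795
→ shifted right by 2 → 0011000110 = 198
0b1111000001 = 1111000001
→ XOR → 1100000111 = 775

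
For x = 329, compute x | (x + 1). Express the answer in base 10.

x = 101001001 = 329
x + 1 = 101001010
OR    = 101001011 = 331
(x | (x + 1) sets the lowest cleared bit.)

331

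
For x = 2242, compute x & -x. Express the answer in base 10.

x = 100011000010 = 2242
-x (two's complement) = …011100111110
AND   = 000000000010 = 2
(x & -x isolates the lowest set bit of x.)

2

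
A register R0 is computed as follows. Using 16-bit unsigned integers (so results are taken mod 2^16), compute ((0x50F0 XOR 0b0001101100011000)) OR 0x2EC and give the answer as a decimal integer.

0x50F0 = 0101000011110000
0b0001101100011000 = 0001101100011000
→ XOR → 0100101111101000 = 19432
0x2EC = 0000001011101100
→ OR → 0100101111101100 = 19436

19436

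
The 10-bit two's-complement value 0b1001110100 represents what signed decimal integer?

pattern = 1001110100 (MSB is 1 ⇒ negative)
Invert: 0110001011, add 1 → 0110001100 = 396, so the value is -396.
(Equivalently: 628 - 2^10 = 628 - 1024 = -396.)

-396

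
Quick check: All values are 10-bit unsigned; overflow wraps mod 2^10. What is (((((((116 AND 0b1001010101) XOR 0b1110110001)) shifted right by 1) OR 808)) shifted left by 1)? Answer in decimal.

116 = 0001110100
0b1001010101 = 1001010101
→ AND → 0001010100 = 84
0b1110110001 = 1110110001
→ XOR → 1111100101 = 997
→ shifted right by 1 → 0111110010 = 498
808 = 1100101000
→ OR → 1111111010 = 1018
→ shifted left by 1 (mod 2^10) → 1111110100 = 1012

1012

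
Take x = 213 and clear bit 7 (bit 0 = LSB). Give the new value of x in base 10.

85

x = 0011010101
bit 7 is currently 1; clear it via x & ~(1 << 7) = x & ~128
→ 0001010101 = 85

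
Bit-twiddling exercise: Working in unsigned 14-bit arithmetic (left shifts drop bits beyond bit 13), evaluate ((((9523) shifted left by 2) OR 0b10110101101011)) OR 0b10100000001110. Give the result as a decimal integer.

15855

9523 = 10010100110011
→ shifted left by 2 (mod 2^14) → 01010011001100 = 5324
0b10110101101011 = 10110101101011
→ OR → 11110111101111 = 15855
0b10100000001110 = 10100000001110
→ OR → 11110111101111 = 15855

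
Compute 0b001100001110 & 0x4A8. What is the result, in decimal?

8

a = 01100001110
0x4A8 = 10010101000
AND → 00000001000 = 8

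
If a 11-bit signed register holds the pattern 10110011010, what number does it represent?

-614

pattern = 10110011010 (MSB is 1 ⇒ negative)
Invert: 01001100101, add 1 → 01001100110 = 614, so the value is -614.
(Equivalently: 1434 - 2^11 = 1434 - 2048 = -614.)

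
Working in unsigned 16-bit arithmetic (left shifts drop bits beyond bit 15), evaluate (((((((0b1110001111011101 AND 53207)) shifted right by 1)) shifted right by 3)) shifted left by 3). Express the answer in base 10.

25064

0b1110001111011101 = 1110001111011101
53207 = 1100111111010111
→ AND → 1100001111010101 = 50133
→ shifted right by 1 → 0110000111101010 = 25066
→ shifted right by 3 → 0000110000111101 = 3133
→ shifted left by 3 (mod 2^16) → 0110000111101000 = 25064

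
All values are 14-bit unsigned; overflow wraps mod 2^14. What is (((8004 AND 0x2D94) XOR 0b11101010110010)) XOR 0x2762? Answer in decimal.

8004 = 01111101000100
0x2D94 = 10110110010100
→ AND → 00110100000100 = 3332
0b11101010110010 = 11101010110010
→ XOR → 11011110110110 = 14262
0x2762 = 10011101100010
→ XOR → 01000011010100 = 4308

4308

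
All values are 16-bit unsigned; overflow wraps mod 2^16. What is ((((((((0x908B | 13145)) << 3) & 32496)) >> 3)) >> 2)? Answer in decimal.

0x908B = 1001000010001011
13145 = 0011001101011001
→ | → 1011001111011011 = 46043
→ << 3 (mod 2^16) → 1001111011011000 = 40664
32496 = 0111111011110000
→ & → 0001111011010000 = 7888
→ >> 3 → 0000001111011010 = 986
→ >> 2 → 0000000011110110 = 246

246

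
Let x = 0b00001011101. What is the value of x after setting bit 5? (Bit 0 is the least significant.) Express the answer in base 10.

125

x = 00001011101
bit 5 is currently 0; set it via x | (1 << 5) = x | 32
→ 00001111101 = 125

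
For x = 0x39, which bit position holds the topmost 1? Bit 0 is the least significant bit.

5

0x39 = 111001
The topmost 1 is at position 5 (since 2^5 = 32 ≤ 57 < 64).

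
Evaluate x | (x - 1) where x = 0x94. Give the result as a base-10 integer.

151

x = 10010100 = 148
x - 1 = 10010011
OR    = 10010111 = 151
(x | (x - 1) sets all bits below the lowest set bit.)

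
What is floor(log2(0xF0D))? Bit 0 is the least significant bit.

0xF0D = 111100001101
The topmost 1 is at position 11 (since 2^11 = 2048 ≤ 3853 < 4096).

11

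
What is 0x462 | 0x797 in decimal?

0x462 = 10001100010
0x797 = 11110010111
 OR → 11111110111 = 2039

2039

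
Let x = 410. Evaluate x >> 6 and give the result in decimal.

410 = 110011010
shift right by 6 → 000000110 = 6
(equivalently, floor(410 / 64))

6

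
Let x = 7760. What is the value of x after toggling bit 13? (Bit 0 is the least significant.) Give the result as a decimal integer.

x = 001111001010000
bit 13 is currently 0; toggle it via x ^ (1 << 13) = x ^ 8192
→ 011111001010000 = 15952

15952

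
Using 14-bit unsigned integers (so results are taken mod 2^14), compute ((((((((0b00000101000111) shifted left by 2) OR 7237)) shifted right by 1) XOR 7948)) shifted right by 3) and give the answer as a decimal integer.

0b00000101000111 = 00000101000111
→ shifted left by 2 (mod 2^14) → 00010100011100 = 1308
7237 = 01110001000101
→ OR → 01110101011101 = 7517
→ shifted right by 1 → 00111010101110 = 3758
7948 = 01111100001100
→ XOR → 01000110100010 = 4514
→ shifted right by 3 → 00001000110100 = 564

564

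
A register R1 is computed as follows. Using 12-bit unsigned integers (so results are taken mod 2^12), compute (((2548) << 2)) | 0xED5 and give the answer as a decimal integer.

4053

2548 = 100111110100
→ << 2 (mod 2^12) → 011111010000 = 2000
0xED5 = 111011010101
→ | → 111111010101 = 4053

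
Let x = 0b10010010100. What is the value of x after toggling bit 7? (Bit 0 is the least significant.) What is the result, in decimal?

1044

x = 10010010100
bit 7 is currently 1; toggle it via x ^ (1 << 7) = x ^ 128
→ 10000010100 = 1044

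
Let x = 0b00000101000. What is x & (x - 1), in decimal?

32

x = 101000 = 40
x - 1 = 100111
AND   = 100000 = 32
(x & (x - 1) clears the lowest set bit of x.)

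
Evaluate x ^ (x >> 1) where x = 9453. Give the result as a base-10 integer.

x = 10010011101101 = 9453
x>>1 = 01001001110110
XOR  = 11011010011011 = 13979
(x ^ (x >> 1) gives the standard binary-reflected Gray code of x.)

13979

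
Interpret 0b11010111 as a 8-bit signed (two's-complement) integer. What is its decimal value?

pattern = 11010111 (MSB is 1 ⇒ negative)
Invert: 00101000, add 1 → 00101001 = 41, so the value is -41.
(Equivalently: 215 - 2^8 = 215 - 256 = -41.)

-41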